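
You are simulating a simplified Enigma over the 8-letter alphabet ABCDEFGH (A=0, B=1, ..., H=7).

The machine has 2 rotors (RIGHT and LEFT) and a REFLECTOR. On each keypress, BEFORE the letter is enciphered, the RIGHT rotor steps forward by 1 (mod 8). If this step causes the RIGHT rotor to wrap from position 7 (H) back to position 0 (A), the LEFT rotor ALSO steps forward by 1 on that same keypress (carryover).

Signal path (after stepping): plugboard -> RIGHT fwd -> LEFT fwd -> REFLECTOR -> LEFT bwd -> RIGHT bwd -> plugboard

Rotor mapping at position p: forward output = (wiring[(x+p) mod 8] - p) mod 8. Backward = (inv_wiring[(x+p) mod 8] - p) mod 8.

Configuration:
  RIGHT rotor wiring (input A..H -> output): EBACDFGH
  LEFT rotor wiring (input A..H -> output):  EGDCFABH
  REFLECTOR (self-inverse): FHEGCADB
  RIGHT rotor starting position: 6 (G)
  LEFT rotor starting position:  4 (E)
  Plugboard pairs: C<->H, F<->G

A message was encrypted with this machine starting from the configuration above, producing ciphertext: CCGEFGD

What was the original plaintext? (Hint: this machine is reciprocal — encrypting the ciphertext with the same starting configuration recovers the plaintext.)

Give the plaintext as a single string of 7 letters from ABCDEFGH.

Char 1 ('C'): step: R->7, L=4; C->plug->H->R->H->L->G->refl->D->L'->D->R'->E->plug->E
Char 2 ('C'): step: R->0, L->5 (L advanced); C->plug->H->R->H->L->A->refl->F->L'->G->R'->G->plug->F
Char 3 ('G'): step: R->1, L=5; G->plug->F->R->F->L->G->refl->D->L'->A->R'->A->plug->A
Char 4 ('E'): step: R->2, L=5; E->plug->E->R->E->L->B->refl->H->L'->D->R'->D->plug->D
Char 5 ('F'): step: R->3, L=5; F->plug->G->R->G->L->F->refl->A->L'->H->R'->A->plug->A
Char 6 ('G'): step: R->4, L=5; G->plug->F->R->F->L->G->refl->D->L'->A->R'->E->plug->E
Char 7 ('D'): step: R->5, L=5; D->plug->D->R->H->L->A->refl->F->L'->G->R'->H->plug->C

Answer: EFADAEC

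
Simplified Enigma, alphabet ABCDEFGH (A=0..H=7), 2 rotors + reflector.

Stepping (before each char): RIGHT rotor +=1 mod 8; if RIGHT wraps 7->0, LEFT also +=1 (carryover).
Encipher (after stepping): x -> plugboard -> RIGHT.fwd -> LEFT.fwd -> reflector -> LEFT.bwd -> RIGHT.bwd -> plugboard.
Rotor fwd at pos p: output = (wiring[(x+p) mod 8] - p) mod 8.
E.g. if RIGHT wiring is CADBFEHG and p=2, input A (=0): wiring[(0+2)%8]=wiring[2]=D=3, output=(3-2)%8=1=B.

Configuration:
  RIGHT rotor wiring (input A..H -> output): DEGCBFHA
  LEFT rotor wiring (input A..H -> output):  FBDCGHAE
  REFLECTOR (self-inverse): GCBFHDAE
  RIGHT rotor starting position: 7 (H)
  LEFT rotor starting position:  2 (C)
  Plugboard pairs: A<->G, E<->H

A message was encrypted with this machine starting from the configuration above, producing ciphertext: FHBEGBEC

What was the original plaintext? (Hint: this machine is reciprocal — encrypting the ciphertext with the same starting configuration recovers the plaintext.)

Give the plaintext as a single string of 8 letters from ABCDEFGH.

Answer: BBEADGDB

Derivation:
Char 1 ('F'): step: R->0, L->3 (L advanced); F->plug->F->R->F->L->C->refl->B->L'->E->R'->B->plug->B
Char 2 ('H'): step: R->1, L=3; H->plug->E->R->E->L->B->refl->C->L'->F->R'->B->plug->B
Char 3 ('B'): step: R->2, L=3; B->plug->B->R->A->L->H->refl->E->L'->C->R'->H->plug->E
Char 4 ('E'): step: R->3, L=3; E->plug->H->R->D->L->F->refl->D->L'->B->R'->G->plug->A
Char 5 ('G'): step: R->4, L=3; G->plug->A->R->F->L->C->refl->B->L'->E->R'->D->plug->D
Char 6 ('B'): step: R->5, L=3; B->plug->B->R->C->L->E->refl->H->L'->A->R'->A->plug->G
Char 7 ('E'): step: R->6, L=3; E->plug->H->R->H->L->A->refl->G->L'->G->R'->D->plug->D
Char 8 ('C'): step: R->7, L=3; C->plug->C->R->F->L->C->refl->B->L'->E->R'->B->plug->B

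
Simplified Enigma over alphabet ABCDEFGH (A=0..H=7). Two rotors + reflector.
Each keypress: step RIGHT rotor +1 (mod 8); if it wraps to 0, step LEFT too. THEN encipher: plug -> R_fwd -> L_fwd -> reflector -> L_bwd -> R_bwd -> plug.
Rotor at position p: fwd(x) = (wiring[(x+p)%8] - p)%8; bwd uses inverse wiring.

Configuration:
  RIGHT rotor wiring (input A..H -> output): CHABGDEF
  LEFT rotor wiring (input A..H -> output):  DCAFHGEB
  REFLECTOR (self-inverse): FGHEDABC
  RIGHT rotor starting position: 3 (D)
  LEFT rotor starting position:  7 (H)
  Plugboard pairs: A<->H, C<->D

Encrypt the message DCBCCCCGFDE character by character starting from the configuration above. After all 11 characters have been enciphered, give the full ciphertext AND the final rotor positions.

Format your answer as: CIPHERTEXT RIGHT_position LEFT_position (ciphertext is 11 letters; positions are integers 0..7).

Answer: EBAEGBDCHHF 6 0

Derivation:
Char 1 ('D'): step: R->4, L=7; D->plug->C->R->A->L->C->refl->H->L'->G->R'->E->plug->E
Char 2 ('C'): step: R->5, L=7; C->plug->D->R->F->L->A->refl->F->L'->H->R'->B->plug->B
Char 3 ('B'): step: R->6, L=7; B->plug->B->R->H->L->F->refl->A->L'->F->R'->H->plug->A
Char 4 ('C'): step: R->7, L=7; C->plug->D->R->B->L->E->refl->D->L'->C->R'->E->plug->E
Char 5 ('C'): step: R->0, L->0 (L advanced); C->plug->D->R->B->L->C->refl->H->L'->E->R'->G->plug->G
Char 6 ('C'): step: R->1, L=0; C->plug->D->R->F->L->G->refl->B->L'->H->R'->B->plug->B
Char 7 ('C'): step: R->2, L=0; C->plug->D->R->B->L->C->refl->H->L'->E->R'->C->plug->D
Char 8 ('G'): step: R->3, L=0; G->plug->G->R->E->L->H->refl->C->L'->B->R'->D->plug->C
Char 9 ('F'): step: R->4, L=0; F->plug->F->R->D->L->F->refl->A->L'->C->R'->A->plug->H
Char 10 ('D'): step: R->5, L=0; D->plug->C->R->A->L->D->refl->E->L'->G->R'->A->plug->H
Char 11 ('E'): step: R->6, L=0; E->plug->E->R->C->L->A->refl->F->L'->D->R'->F->plug->F
Final: ciphertext=EBAEGBDCHHF, RIGHT=6, LEFT=0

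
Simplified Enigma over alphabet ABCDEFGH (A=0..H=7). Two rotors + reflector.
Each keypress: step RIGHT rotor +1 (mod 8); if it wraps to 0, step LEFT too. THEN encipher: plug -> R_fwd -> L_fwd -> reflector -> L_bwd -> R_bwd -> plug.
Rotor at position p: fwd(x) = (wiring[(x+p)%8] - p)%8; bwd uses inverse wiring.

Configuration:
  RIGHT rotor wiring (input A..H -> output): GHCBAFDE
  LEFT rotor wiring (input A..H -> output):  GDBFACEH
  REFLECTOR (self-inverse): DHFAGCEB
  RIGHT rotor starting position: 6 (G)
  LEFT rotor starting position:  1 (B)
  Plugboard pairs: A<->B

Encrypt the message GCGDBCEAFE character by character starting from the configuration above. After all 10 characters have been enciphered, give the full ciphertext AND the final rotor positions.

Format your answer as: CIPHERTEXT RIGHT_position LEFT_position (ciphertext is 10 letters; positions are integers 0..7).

Answer: EBAECDAGDD 0 3

Derivation:
Char 1 ('G'): step: R->7, L=1; G->plug->G->R->G->L->G->refl->E->L'->C->R'->E->plug->E
Char 2 ('C'): step: R->0, L->2 (L advanced); C->plug->C->R->C->L->G->refl->E->L'->G->R'->A->plug->B
Char 3 ('G'): step: R->1, L=2; G->plug->G->R->D->L->A->refl->D->L'->B->R'->B->plug->A
Char 4 ('D'): step: R->2, L=2; D->plug->D->R->D->L->A->refl->D->L'->B->R'->E->plug->E
Char 5 ('B'): step: R->3, L=2; B->plug->A->R->G->L->E->refl->G->L'->C->R'->C->plug->C
Char 6 ('C'): step: R->4, L=2; C->plug->C->R->H->L->B->refl->H->L'->A->R'->D->plug->D
Char 7 ('E'): step: R->5, L=2; E->plug->E->R->C->L->G->refl->E->L'->G->R'->B->plug->A
Char 8 ('A'): step: R->6, L=2; A->plug->B->R->G->L->E->refl->G->L'->C->R'->G->plug->G
Char 9 ('F'): step: R->7, L=2; F->plug->F->R->B->L->D->refl->A->L'->D->R'->D->plug->D
Char 10 ('E'): step: R->0, L->3 (L advanced); E->plug->E->R->A->L->C->refl->F->L'->B->R'->D->plug->D
Final: ciphertext=EBAECDAGDD, RIGHT=0, LEFT=3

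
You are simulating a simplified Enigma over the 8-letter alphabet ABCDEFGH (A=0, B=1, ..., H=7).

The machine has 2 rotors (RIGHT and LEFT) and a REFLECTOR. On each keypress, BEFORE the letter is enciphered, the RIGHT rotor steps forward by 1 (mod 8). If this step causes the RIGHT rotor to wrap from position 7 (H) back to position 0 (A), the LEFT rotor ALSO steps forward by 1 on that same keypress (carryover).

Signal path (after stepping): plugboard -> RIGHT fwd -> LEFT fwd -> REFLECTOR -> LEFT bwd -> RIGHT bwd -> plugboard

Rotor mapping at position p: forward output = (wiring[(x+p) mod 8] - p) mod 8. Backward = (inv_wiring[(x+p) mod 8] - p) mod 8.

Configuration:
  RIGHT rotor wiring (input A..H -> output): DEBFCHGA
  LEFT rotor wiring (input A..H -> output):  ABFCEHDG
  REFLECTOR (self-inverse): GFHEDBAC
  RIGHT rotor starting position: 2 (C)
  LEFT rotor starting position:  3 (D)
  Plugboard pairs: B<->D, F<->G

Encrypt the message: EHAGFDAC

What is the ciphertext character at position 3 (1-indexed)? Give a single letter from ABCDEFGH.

Char 1 ('E'): step: R->3, L=3; E->plug->E->R->F->L->F->refl->B->L'->B->R'->G->plug->F
Char 2 ('H'): step: R->4, L=3; H->plug->H->R->B->L->B->refl->F->L'->F->R'->G->plug->F
Char 3 ('A'): step: R->5, L=3; A->plug->A->R->C->L->E->refl->D->L'->E->R'->F->plug->G

G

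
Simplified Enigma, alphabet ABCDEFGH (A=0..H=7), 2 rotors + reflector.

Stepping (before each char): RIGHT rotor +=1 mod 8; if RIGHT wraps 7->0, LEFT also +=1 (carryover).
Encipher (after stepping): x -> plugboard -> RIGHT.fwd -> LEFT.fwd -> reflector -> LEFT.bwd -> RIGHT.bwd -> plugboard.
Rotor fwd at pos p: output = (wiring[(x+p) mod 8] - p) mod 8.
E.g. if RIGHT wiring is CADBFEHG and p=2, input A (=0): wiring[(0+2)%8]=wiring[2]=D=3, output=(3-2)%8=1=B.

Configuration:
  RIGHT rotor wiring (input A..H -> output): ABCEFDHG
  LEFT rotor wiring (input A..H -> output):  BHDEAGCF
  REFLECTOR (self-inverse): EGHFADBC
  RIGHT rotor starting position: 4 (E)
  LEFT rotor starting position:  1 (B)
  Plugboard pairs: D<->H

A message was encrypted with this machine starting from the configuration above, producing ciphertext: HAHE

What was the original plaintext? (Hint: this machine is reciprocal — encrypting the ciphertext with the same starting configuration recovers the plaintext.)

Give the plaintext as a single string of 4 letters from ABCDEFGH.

Answer: CHBG

Derivation:
Char 1 ('H'): step: R->5, L=1; H->plug->D->R->D->L->H->refl->C->L'->B->R'->C->plug->C
Char 2 ('A'): step: R->6, L=1; A->plug->A->R->B->L->C->refl->H->L'->D->R'->D->plug->H
Char 3 ('H'): step: R->7, L=1; H->plug->D->R->D->L->H->refl->C->L'->B->R'->B->plug->B
Char 4 ('E'): step: R->0, L->2 (L advanced); E->plug->E->R->F->L->D->refl->F->L'->H->R'->G->plug->G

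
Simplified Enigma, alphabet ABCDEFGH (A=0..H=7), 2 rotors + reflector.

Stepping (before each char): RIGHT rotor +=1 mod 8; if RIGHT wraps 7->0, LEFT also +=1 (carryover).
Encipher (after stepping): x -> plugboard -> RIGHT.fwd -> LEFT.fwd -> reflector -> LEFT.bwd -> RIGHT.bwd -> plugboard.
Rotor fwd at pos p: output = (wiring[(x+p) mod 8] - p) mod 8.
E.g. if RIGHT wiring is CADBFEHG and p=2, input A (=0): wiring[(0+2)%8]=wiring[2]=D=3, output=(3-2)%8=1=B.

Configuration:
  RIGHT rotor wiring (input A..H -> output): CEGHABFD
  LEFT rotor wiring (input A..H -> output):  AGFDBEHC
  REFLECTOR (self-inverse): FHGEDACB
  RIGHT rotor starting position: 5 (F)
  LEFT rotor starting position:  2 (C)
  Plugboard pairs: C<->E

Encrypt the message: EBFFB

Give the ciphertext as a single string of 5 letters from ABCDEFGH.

Char 1 ('E'): step: R->6, L=2; E->plug->C->R->E->L->F->refl->A->L'->F->R'->B->plug->B
Char 2 ('B'): step: R->7, L=2; B->plug->B->R->D->L->C->refl->G->L'->G->R'->H->plug->H
Char 3 ('F'): step: R->0, L->3 (L advanced); F->plug->F->R->B->L->G->refl->C->L'->H->R'->D->plug->D
Char 4 ('F'): step: R->1, L=3; F->plug->F->R->E->L->H->refl->B->L'->C->R'->G->plug->G
Char 5 ('B'): step: R->2, L=3; B->plug->B->R->F->L->F->refl->A->L'->A->R'->G->plug->G

Answer: BHDGG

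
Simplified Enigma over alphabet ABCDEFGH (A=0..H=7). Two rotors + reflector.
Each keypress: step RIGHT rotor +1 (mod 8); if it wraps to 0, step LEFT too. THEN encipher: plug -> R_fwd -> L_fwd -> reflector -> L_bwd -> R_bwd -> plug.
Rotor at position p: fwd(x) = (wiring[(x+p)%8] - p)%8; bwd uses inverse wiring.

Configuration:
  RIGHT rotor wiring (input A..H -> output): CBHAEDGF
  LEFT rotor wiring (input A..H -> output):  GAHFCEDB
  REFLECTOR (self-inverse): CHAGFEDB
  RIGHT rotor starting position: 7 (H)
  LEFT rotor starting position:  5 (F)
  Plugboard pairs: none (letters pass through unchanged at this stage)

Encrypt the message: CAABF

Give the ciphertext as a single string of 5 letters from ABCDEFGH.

Char 1 ('C'): step: R->0, L->6 (L advanced); C->plug->C->R->H->L->G->refl->D->L'->B->R'->B->plug->B
Char 2 ('A'): step: R->1, L=6; A->plug->A->R->A->L->F->refl->E->L'->G->R'->B->plug->B
Char 3 ('A'): step: R->2, L=6; A->plug->A->R->F->L->H->refl->B->L'->E->R'->E->plug->E
Char 4 ('B'): step: R->3, L=6; B->plug->B->R->B->L->D->refl->G->L'->H->R'->F->plug->F
Char 5 ('F'): step: R->4, L=6; F->plug->F->R->F->L->H->refl->B->L'->E->R'->H->plug->H

Answer: BBEFH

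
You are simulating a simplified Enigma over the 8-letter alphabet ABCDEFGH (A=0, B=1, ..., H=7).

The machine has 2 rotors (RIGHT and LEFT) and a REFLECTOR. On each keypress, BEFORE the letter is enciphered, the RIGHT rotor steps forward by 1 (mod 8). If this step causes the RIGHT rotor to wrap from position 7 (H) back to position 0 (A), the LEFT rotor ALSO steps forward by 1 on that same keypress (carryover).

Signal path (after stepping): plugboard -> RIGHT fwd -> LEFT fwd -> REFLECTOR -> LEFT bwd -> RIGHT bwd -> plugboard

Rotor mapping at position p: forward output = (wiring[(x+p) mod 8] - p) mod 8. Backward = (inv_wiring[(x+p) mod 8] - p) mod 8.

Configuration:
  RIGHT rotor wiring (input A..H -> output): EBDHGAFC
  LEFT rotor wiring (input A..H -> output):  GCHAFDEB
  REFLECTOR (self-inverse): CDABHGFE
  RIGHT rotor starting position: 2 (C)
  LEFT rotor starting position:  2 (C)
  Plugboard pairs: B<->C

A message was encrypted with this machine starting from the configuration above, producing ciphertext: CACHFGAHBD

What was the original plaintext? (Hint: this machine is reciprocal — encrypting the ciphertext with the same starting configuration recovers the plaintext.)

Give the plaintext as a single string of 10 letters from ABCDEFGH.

Char 1 ('C'): step: R->3, L=2; C->plug->B->R->D->L->B->refl->D->L'->C->R'->D->plug->D
Char 2 ('A'): step: R->4, L=2; A->plug->A->R->C->L->D->refl->B->L'->D->R'->H->plug->H
Char 3 ('C'): step: R->5, L=2; C->plug->B->R->A->L->F->refl->G->L'->B->R'->H->plug->H
Char 4 ('H'): step: R->6, L=2; H->plug->H->R->C->L->D->refl->B->L'->D->R'->D->plug->D
Char 5 ('F'): step: R->7, L=2; F->plug->F->R->H->L->A->refl->C->L'->E->R'->D->plug->D
Char 6 ('G'): step: R->0, L->3 (L advanced); G->plug->G->R->F->L->D->refl->B->L'->D->R'->C->plug->B
Char 7 ('A'): step: R->1, L=3; A->plug->A->R->A->L->F->refl->G->L'->E->R'->F->plug->F
Char 8 ('H'): step: R->2, L=3; H->plug->H->R->H->L->E->refl->H->L'->G->R'->D->plug->D
Char 9 ('B'): step: R->3, L=3; B->plug->C->R->F->L->D->refl->B->L'->D->R'->B->plug->C
Char 10 ('D'): step: R->4, L=3; D->plug->D->R->G->L->H->refl->E->L'->H->R'->G->plug->G

Answer: DHHDDBFDCG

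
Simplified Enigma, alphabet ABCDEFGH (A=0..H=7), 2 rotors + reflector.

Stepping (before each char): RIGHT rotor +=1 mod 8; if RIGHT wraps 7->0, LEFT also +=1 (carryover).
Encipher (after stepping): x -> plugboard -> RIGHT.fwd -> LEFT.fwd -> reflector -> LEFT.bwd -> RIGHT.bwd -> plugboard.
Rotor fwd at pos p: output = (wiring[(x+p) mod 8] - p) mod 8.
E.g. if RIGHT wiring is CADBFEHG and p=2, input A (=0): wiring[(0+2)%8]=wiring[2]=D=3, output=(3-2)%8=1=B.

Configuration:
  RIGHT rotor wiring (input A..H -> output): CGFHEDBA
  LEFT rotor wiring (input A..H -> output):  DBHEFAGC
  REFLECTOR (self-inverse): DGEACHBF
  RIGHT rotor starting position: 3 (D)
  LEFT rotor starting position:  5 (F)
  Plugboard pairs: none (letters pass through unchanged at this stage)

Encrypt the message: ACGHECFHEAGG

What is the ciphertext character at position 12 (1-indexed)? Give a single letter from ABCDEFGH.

Char 1 ('A'): step: R->4, L=5; A->plug->A->R->A->L->D->refl->A->L'->H->R'->B->plug->B
Char 2 ('C'): step: R->5, L=5; C->plug->C->R->D->L->G->refl->B->L'->B->R'->E->plug->E
Char 3 ('G'): step: R->6, L=5; G->plug->G->R->G->L->H->refl->F->L'->C->R'->B->plug->B
Char 4 ('H'): step: R->7, L=5; H->plug->H->R->C->L->F->refl->H->L'->G->R'->D->plug->D
Char 5 ('E'): step: R->0, L->6 (L advanced); E->plug->E->R->E->L->B->refl->G->L'->F->R'->C->plug->C
Char 6 ('C'): step: R->1, L=6; C->plug->C->R->G->L->H->refl->F->L'->C->R'->E->plug->E
Char 7 ('F'): step: R->2, L=6; F->plug->F->R->G->L->H->refl->F->L'->C->R'->C->plug->C
Char 8 ('H'): step: R->3, L=6; H->plug->H->R->C->L->F->refl->H->L'->G->R'->D->plug->D
Char 9 ('E'): step: R->4, L=6; E->plug->E->R->G->L->H->refl->F->L'->C->R'->F->plug->F
Char 10 ('A'): step: R->5, L=6; A->plug->A->R->G->L->H->refl->F->L'->C->R'->G->plug->G
Char 11 ('G'): step: R->6, L=6; G->plug->G->R->G->L->H->refl->F->L'->C->R'->B->plug->B
Char 12 ('G'): step: R->7, L=6; G->plug->G->R->E->L->B->refl->G->L'->F->R'->F->plug->F

F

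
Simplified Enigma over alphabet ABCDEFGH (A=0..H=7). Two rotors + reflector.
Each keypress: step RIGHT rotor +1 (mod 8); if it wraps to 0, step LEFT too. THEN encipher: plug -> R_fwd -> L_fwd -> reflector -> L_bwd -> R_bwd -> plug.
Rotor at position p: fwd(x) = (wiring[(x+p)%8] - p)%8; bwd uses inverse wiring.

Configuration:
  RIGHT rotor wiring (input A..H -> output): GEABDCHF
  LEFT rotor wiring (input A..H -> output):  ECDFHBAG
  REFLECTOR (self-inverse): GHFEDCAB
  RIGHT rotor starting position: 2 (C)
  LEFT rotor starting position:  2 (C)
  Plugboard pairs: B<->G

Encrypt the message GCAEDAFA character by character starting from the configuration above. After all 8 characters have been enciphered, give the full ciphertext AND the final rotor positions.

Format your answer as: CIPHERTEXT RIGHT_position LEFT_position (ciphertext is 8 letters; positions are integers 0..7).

Answer: FFDDCHHE 2 3

Derivation:
Char 1 ('G'): step: R->3, L=2; G->plug->B->R->A->L->B->refl->H->L'->D->R'->F->plug->F
Char 2 ('C'): step: R->4, L=2; C->plug->C->R->D->L->H->refl->B->L'->A->R'->F->plug->F
Char 3 ('A'): step: R->5, L=2; A->plug->A->R->F->L->E->refl->D->L'->B->R'->D->plug->D
Char 4 ('E'): step: R->6, L=2; E->plug->E->R->C->L->F->refl->C->L'->G->R'->D->plug->D
Char 5 ('D'): step: R->7, L=2; D->plug->D->R->B->L->D->refl->E->L'->F->R'->C->plug->C
Char 6 ('A'): step: R->0, L->3 (L advanced); A->plug->A->R->G->L->H->refl->B->L'->F->R'->H->plug->H
Char 7 ('F'): step: R->1, L=3; F->plug->F->R->G->L->H->refl->B->L'->F->R'->H->plug->H
Char 8 ('A'): step: R->2, L=3; A->plug->A->R->G->L->H->refl->B->L'->F->R'->E->plug->E
Final: ciphertext=FFDDCHHE, RIGHT=2, LEFT=3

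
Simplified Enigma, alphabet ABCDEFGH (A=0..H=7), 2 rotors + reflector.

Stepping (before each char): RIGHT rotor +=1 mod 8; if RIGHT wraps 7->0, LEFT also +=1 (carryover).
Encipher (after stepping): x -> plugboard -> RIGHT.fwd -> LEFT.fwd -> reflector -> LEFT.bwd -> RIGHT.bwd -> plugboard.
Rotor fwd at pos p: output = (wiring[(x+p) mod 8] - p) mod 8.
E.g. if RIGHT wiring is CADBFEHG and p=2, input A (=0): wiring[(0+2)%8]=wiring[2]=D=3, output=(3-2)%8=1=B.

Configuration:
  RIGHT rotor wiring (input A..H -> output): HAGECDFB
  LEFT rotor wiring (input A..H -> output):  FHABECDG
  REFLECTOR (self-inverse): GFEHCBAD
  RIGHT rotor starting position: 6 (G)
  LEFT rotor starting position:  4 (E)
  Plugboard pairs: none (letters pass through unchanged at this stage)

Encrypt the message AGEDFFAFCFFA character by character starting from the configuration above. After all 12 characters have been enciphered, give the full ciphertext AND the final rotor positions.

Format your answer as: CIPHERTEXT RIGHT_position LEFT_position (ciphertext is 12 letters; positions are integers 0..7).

Char 1 ('A'): step: R->7, L=4; A->plug->A->R->C->L->H->refl->D->L'->F->R'->E->plug->E
Char 2 ('G'): step: R->0, L->5 (L advanced); G->plug->G->R->F->L->D->refl->H->L'->H->R'->A->plug->A
Char 3 ('E'): step: R->1, L=5; E->plug->E->R->C->L->B->refl->F->L'->A->R'->G->plug->G
Char 4 ('D'): step: R->2, L=5; D->plug->D->R->B->L->G->refl->A->L'->D->R'->E->plug->E
Char 5 ('F'): step: R->3, L=5; F->plug->F->R->E->L->C->refl->E->L'->G->R'->E->plug->E
Char 6 ('F'): step: R->4, L=5; F->plug->F->R->E->L->C->refl->E->L'->G->R'->A->plug->A
Char 7 ('A'): step: R->5, L=5; A->plug->A->R->G->L->E->refl->C->L'->E->R'->C->plug->C
Char 8 ('F'): step: R->6, L=5; F->plug->F->R->G->L->E->refl->C->L'->E->R'->G->plug->G
Char 9 ('C'): step: R->7, L=5; C->plug->C->R->B->L->G->refl->A->L'->D->R'->F->plug->F
Char 10 ('F'): step: R->0, L->6 (L advanced); F->plug->F->R->D->L->B->refl->F->L'->A->R'->B->plug->B
Char 11 ('F'): step: R->1, L=6; F->plug->F->R->E->L->C->refl->E->L'->H->R'->A->plug->A
Char 12 ('A'): step: R->2, L=6; A->plug->A->R->E->L->C->refl->E->L'->H->R'->F->plug->F
Final: ciphertext=EAGEEACGFBAF, RIGHT=2, LEFT=6

Answer: EAGEEACGFBAF 2 6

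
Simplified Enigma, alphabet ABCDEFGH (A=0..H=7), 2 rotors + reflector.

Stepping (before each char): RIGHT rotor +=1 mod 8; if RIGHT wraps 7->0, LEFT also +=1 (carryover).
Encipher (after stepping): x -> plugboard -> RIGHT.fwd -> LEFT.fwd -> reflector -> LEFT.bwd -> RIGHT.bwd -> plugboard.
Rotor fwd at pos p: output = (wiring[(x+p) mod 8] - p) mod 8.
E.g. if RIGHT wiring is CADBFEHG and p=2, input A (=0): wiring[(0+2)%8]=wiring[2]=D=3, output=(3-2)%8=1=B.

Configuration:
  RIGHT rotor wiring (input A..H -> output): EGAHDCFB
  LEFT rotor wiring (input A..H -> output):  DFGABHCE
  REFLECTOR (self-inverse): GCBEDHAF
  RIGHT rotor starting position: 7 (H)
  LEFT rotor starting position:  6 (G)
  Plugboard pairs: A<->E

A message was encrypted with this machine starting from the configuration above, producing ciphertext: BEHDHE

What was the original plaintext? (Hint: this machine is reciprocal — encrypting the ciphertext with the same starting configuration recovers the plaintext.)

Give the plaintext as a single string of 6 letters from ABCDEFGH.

Answer: FFBAAC

Derivation:
Char 1 ('B'): step: R->0, L->7 (L advanced); B->plug->B->R->G->L->A->refl->G->L'->C->R'->F->plug->F
Char 2 ('E'): step: R->1, L=7; E->plug->A->R->F->L->C->refl->B->L'->E->R'->F->plug->F
Char 3 ('H'): step: R->2, L=7; H->plug->H->R->E->L->B->refl->C->L'->F->R'->B->plug->B
Char 4 ('D'): step: R->3, L=7; D->plug->D->R->C->L->G->refl->A->L'->G->R'->E->plug->A
Char 5 ('H'): step: R->4, L=7; H->plug->H->R->D->L->H->refl->F->L'->A->R'->E->plug->A
Char 6 ('E'): step: R->5, L=7; E->plug->A->R->F->L->C->refl->B->L'->E->R'->C->plug->C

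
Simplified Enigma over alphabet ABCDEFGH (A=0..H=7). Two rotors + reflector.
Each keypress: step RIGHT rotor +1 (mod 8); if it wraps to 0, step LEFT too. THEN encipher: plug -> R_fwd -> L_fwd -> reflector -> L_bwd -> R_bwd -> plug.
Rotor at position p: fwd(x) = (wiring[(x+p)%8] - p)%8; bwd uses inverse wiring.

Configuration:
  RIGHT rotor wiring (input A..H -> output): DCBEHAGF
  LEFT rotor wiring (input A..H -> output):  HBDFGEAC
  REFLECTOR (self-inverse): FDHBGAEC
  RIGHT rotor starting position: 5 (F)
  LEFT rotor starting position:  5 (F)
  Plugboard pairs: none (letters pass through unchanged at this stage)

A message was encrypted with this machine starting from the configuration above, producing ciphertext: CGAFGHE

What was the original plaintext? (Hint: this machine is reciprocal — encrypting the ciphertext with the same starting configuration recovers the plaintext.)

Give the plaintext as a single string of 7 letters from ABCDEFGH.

Char 1 ('C'): step: R->6, L=5; C->plug->C->R->F->L->G->refl->E->L'->E->R'->D->plug->D
Char 2 ('G'): step: R->7, L=5; G->plug->G->R->B->L->D->refl->B->L'->H->R'->H->plug->H
Char 3 ('A'): step: R->0, L->6 (L advanced); A->plug->A->R->D->L->D->refl->B->L'->C->R'->B->plug->B
Char 4 ('F'): step: R->1, L=6; F->plug->F->R->F->L->H->refl->C->L'->A->R'->B->plug->B
Char 5 ('G'): step: R->2, L=6; G->plug->G->R->B->L->E->refl->G->L'->H->R'->A->plug->A
Char 6 ('H'): step: R->3, L=6; H->plug->H->R->G->L->A->refl->F->L'->E->R'->B->plug->B
Char 7 ('E'): step: R->4, L=6; E->plug->E->R->H->L->G->refl->E->L'->B->R'->D->plug->D

Answer: DHBBABD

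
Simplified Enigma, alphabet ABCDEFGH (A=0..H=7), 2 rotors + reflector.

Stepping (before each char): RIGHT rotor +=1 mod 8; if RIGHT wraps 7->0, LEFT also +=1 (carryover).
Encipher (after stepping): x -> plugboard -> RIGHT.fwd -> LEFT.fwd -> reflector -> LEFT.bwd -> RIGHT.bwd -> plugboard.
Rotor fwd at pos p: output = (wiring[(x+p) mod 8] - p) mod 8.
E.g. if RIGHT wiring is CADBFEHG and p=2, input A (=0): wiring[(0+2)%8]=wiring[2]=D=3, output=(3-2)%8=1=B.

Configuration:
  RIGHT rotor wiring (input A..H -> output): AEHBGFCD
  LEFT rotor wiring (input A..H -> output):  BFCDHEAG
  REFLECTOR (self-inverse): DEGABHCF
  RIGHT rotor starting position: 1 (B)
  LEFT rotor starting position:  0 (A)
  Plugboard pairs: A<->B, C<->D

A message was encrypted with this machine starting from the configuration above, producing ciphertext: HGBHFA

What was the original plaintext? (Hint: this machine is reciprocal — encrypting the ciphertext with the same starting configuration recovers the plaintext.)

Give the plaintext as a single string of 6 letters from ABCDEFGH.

Answer: AHCGCB

Derivation:
Char 1 ('H'): step: R->2, L=0; H->plug->H->R->C->L->C->refl->G->L'->H->R'->B->plug->A
Char 2 ('G'): step: R->3, L=0; G->plug->G->R->B->L->F->refl->H->L'->E->R'->H->plug->H
Char 3 ('B'): step: R->4, L=0; B->plug->A->R->C->L->C->refl->G->L'->H->R'->D->plug->C
Char 4 ('H'): step: R->5, L=0; H->plug->H->R->B->L->F->refl->H->L'->E->R'->G->plug->G
Char 5 ('F'): step: R->6, L=0; F->plug->F->R->D->L->D->refl->A->L'->G->R'->D->plug->C
Char 6 ('A'): step: R->7, L=0; A->plug->B->R->B->L->F->refl->H->L'->E->R'->A->plug->B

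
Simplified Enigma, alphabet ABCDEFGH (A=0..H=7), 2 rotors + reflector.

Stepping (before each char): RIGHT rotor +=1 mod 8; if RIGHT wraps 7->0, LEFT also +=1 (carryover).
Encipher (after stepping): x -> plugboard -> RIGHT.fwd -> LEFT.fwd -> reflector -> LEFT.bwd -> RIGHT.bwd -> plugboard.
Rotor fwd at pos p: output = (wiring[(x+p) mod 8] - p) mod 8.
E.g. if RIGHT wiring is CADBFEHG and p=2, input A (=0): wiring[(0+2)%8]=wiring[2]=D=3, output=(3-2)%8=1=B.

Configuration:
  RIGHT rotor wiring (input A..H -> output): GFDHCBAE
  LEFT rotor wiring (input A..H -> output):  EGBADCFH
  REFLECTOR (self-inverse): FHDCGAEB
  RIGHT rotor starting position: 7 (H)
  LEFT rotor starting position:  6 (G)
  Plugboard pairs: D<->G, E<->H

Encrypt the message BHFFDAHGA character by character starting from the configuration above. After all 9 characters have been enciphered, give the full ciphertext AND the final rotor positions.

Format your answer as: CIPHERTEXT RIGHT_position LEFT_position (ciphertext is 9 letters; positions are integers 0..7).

Answer: GGDCBDGDC 0 0

Derivation:
Char 1 ('B'): step: R->0, L->7 (L advanced); B->plug->B->R->F->L->E->refl->G->L'->H->R'->D->plug->G
Char 2 ('H'): step: R->1, L=7; H->plug->E->R->A->L->A->refl->F->L'->B->R'->D->plug->G
Char 3 ('F'): step: R->2, L=7; F->plug->F->R->C->L->H->refl->B->L'->E->R'->G->plug->D
Char 4 ('F'): step: R->3, L=7; F->plug->F->R->D->L->C->refl->D->L'->G->R'->C->plug->C
Char 5 ('D'): step: R->4, L=7; D->plug->G->R->H->L->G->refl->E->L'->F->R'->B->plug->B
Char 6 ('A'): step: R->5, L=7; A->plug->A->R->E->L->B->refl->H->L'->C->R'->G->plug->D
Char 7 ('H'): step: R->6, L=7; H->plug->E->R->F->L->E->refl->G->L'->H->R'->D->plug->G
Char 8 ('G'): step: R->7, L=7; G->plug->D->R->E->L->B->refl->H->L'->C->R'->G->plug->D
Char 9 ('A'): step: R->0, L->0 (L advanced); A->plug->A->R->G->L->F->refl->A->L'->D->R'->C->plug->C
Final: ciphertext=GGDCBDGDC, RIGHT=0, LEFT=0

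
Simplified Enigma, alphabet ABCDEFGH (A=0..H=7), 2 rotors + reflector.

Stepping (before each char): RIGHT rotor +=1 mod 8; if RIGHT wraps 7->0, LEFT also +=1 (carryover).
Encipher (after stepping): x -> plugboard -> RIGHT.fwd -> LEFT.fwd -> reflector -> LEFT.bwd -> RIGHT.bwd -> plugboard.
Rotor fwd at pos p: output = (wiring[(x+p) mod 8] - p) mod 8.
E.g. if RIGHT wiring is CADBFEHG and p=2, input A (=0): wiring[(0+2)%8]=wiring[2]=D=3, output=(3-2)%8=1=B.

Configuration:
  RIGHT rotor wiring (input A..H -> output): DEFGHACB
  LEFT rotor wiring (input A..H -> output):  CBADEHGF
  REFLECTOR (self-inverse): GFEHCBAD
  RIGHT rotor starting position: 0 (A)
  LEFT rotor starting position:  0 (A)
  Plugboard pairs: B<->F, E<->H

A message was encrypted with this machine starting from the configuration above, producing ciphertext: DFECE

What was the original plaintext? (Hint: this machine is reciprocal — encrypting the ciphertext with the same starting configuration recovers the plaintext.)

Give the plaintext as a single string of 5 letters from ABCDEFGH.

Char 1 ('D'): step: R->1, L=0; D->plug->D->R->G->L->G->refl->A->L'->C->R'->H->plug->E
Char 2 ('F'): step: R->2, L=0; F->plug->B->R->E->L->E->refl->C->L'->A->R'->E->plug->H
Char 3 ('E'): step: R->3, L=0; E->plug->H->R->C->L->A->refl->G->L'->G->R'->E->plug->H
Char 4 ('C'): step: R->4, L=0; C->plug->C->R->G->L->G->refl->A->L'->C->R'->H->plug->E
Char 5 ('E'): step: R->5, L=0; E->plug->H->R->C->L->A->refl->G->L'->G->R'->D->plug->D

Answer: EHHED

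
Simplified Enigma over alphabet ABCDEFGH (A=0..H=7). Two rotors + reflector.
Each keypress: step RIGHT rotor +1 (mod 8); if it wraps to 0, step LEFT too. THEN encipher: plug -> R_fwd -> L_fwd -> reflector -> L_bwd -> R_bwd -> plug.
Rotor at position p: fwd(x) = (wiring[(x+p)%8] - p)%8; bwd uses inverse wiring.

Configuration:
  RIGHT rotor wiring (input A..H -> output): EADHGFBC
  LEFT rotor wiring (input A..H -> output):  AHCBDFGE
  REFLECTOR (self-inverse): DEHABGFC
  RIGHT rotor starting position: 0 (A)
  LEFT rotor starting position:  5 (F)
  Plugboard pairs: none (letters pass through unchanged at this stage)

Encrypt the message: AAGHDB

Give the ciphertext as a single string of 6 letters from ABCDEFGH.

Answer: DHEECD

Derivation:
Char 1 ('A'): step: R->1, L=5; A->plug->A->R->H->L->G->refl->F->L'->F->R'->D->plug->D
Char 2 ('A'): step: R->2, L=5; A->plug->A->R->B->L->B->refl->E->L'->G->R'->H->plug->H
Char 3 ('G'): step: R->3, L=5; G->plug->G->R->F->L->F->refl->G->L'->H->R'->E->plug->E
Char 4 ('H'): step: R->4, L=5; H->plug->H->R->D->L->D->refl->A->L'->A->R'->E->plug->E
Char 5 ('D'): step: R->5, L=5; D->plug->D->R->H->L->G->refl->F->L'->F->R'->C->plug->C
Char 6 ('B'): step: R->6, L=5; B->plug->B->R->E->L->C->refl->H->L'->C->R'->D->plug->D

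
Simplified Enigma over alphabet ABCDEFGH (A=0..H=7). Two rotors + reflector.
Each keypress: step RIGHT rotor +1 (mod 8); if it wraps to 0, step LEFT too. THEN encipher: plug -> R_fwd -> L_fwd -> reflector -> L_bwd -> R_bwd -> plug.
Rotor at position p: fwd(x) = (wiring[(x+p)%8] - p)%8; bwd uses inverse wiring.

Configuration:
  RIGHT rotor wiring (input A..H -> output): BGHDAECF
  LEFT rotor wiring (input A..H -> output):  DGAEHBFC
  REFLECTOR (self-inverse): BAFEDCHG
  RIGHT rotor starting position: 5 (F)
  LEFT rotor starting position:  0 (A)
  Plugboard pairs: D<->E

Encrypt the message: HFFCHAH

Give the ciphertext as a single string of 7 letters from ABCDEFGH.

Char 1 ('H'): step: R->6, L=0; H->plug->H->R->G->L->F->refl->C->L'->H->R'->B->plug->B
Char 2 ('F'): step: R->7, L=0; F->plug->F->R->B->L->G->refl->H->L'->E->R'->E->plug->D
Char 3 ('F'): step: R->0, L->1 (L advanced); F->plug->F->R->E->L->A->refl->B->L'->G->R'->B->plug->B
Char 4 ('C'): step: R->1, L=1; C->plug->C->R->C->L->D->refl->E->L'->F->R'->A->plug->A
Char 5 ('H'): step: R->2, L=1; H->plug->H->R->E->L->A->refl->B->L'->G->R'->C->plug->C
Char 6 ('A'): step: R->3, L=1; A->plug->A->R->A->L->F->refl->C->L'->H->R'->D->plug->E
Char 7 ('H'): step: R->4, L=1; H->plug->H->R->H->L->C->refl->F->L'->A->R'->B->plug->B

Answer: BDBACEB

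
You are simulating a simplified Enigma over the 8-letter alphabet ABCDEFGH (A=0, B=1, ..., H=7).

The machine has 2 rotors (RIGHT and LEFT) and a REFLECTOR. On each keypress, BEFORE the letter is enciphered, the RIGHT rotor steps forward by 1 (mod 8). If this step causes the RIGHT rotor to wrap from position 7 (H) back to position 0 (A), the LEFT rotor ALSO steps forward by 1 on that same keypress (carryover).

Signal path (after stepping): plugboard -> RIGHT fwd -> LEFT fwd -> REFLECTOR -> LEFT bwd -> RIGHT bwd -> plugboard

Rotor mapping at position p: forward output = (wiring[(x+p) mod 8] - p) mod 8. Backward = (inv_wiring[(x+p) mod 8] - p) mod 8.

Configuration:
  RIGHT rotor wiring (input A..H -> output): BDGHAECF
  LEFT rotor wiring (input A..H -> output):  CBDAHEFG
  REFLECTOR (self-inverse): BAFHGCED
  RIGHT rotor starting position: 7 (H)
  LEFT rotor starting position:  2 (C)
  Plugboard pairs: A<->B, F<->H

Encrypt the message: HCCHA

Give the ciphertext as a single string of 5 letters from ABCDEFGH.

Char 1 ('H'): step: R->0, L->3 (L advanced); H->plug->F->R->E->L->D->refl->H->L'->F->R'->H->plug->F
Char 2 ('C'): step: R->1, L=3; C->plug->C->R->G->L->G->refl->E->L'->B->R'->F->plug->H
Char 3 ('C'): step: R->2, L=3; C->plug->C->R->G->L->G->refl->E->L'->B->R'->H->plug->F
Char 4 ('H'): step: R->3, L=3; H->plug->F->R->G->L->G->refl->E->L'->B->R'->C->plug->C
Char 5 ('A'): step: R->4, L=3; A->plug->B->R->A->L->F->refl->C->L'->D->R'->H->plug->F

Answer: FHFCF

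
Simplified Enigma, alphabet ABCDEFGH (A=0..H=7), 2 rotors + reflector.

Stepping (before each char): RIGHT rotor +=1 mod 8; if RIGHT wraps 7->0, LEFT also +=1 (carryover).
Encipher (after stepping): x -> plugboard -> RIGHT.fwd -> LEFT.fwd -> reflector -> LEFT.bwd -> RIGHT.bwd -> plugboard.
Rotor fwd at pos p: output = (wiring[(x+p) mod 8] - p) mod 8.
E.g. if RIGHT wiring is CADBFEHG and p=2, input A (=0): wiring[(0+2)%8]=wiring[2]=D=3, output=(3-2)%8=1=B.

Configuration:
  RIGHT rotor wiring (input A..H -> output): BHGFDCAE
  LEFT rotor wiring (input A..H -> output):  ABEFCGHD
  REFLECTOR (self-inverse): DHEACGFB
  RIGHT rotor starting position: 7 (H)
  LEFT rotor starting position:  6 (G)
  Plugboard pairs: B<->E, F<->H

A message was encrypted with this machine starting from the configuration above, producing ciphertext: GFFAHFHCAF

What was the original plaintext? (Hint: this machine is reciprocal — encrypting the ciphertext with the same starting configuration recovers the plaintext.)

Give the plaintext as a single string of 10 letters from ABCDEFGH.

Char 1 ('G'): step: R->0, L->7 (L advanced); G->plug->G->R->A->L->E->refl->C->L'->C->R'->F->plug->H
Char 2 ('F'): step: R->1, L=7; F->plug->H->R->A->L->E->refl->C->L'->C->R'->D->plug->D
Char 3 ('F'): step: R->2, L=7; F->plug->H->R->F->L->D->refl->A->L'->H->R'->G->plug->G
Char 4 ('A'): step: R->3, L=7; A->plug->A->R->C->L->C->refl->E->L'->A->R'->B->plug->E
Char 5 ('H'): step: R->4, L=7; H->plug->F->R->D->L->F->refl->G->L'->E->R'->C->plug->C
Char 6 ('F'): step: R->5, L=7; F->plug->H->R->G->L->H->refl->B->L'->B->R'->F->plug->H
Char 7 ('H'): step: R->6, L=7; H->plug->F->R->H->L->A->refl->D->L'->F->R'->G->plug->G
Char 8 ('C'): step: R->7, L=7; C->plug->C->R->A->L->E->refl->C->L'->C->R'->B->plug->E
Char 9 ('A'): step: R->0, L->0 (L advanced); A->plug->A->R->B->L->B->refl->H->L'->G->R'->C->plug->C
Char 10 ('F'): step: R->1, L=0; F->plug->H->R->A->L->A->refl->D->L'->H->R'->F->plug->H

Answer: HDGECHGECH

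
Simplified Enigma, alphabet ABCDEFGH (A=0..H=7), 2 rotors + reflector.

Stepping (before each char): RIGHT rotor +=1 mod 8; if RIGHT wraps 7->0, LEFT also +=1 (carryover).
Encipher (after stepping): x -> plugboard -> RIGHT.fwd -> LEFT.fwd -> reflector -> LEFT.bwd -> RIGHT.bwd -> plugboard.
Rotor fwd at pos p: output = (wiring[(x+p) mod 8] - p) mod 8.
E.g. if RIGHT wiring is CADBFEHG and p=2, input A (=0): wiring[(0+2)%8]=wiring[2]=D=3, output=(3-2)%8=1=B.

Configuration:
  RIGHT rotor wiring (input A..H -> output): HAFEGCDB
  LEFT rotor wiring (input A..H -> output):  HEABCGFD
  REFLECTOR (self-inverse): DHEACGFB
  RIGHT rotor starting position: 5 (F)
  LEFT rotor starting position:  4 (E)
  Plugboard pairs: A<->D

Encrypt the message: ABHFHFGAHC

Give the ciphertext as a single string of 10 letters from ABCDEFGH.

Char 1 ('A'): step: R->6, L=4; A->plug->D->R->C->L->B->refl->H->L'->D->R'->B->plug->B
Char 2 ('B'): step: R->7, L=4; B->plug->B->R->A->L->G->refl->F->L'->H->R'->F->plug->F
Char 3 ('H'): step: R->0, L->5 (L advanced); H->plug->H->R->B->L->A->refl->D->L'->F->R'->C->plug->C
Char 4 ('F'): step: R->1, L=5; F->plug->F->R->C->L->G->refl->F->L'->H->R'->A->plug->D
Char 5 ('H'): step: R->2, L=5; H->plug->H->R->G->L->E->refl->C->L'->D->R'->A->plug->D
Char 6 ('F'): step: R->3, L=5; F->plug->F->R->E->L->H->refl->B->L'->A->R'->D->plug->A
Char 7 ('G'): step: R->4, L=5; G->plug->G->R->B->L->A->refl->D->L'->F->R'->D->plug->A
Char 8 ('A'): step: R->5, L=5; A->plug->D->R->C->L->G->refl->F->L'->H->R'->G->plug->G
Char 9 ('H'): step: R->6, L=5; H->plug->H->R->E->L->H->refl->B->L'->A->R'->G->plug->G
Char 10 ('C'): step: R->7, L=5; C->plug->C->R->B->L->A->refl->D->L'->F->R'->E->plug->E

Answer: BFCDDAAGGE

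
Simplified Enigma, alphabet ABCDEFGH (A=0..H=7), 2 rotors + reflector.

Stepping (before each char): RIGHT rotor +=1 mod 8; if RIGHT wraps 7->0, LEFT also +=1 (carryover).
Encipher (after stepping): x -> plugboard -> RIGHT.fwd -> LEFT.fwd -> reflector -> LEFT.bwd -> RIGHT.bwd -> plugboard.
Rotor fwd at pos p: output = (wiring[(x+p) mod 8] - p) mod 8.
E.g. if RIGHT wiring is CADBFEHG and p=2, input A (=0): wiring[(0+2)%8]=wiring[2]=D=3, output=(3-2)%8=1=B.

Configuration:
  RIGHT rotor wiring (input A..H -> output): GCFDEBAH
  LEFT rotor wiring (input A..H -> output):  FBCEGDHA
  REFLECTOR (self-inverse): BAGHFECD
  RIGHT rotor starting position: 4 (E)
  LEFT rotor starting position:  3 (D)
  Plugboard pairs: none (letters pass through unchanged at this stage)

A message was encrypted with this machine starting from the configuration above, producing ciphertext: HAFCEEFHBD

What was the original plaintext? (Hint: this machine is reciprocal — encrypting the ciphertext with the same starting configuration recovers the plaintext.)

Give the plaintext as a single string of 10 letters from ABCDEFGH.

Answer: DCDDGHDCEE

Derivation:
Char 1 ('H'): step: R->5, L=3; H->plug->H->R->H->L->H->refl->D->L'->B->R'->D->plug->D
Char 2 ('A'): step: R->6, L=3; A->plug->A->R->C->L->A->refl->B->L'->A->R'->C->plug->C
Char 3 ('F'): step: R->7, L=3; F->plug->F->R->F->L->C->refl->G->L'->G->R'->D->plug->D
Char 4 ('C'): step: R->0, L->4 (L advanced); C->plug->C->R->F->L->F->refl->E->L'->D->R'->D->plug->D
Char 5 ('E'): step: R->1, L=4; E->plug->E->R->A->L->C->refl->G->L'->G->R'->G->plug->G
Char 6 ('E'): step: R->2, L=4; E->plug->E->R->G->L->G->refl->C->L'->A->R'->H->plug->H
Char 7 ('F'): step: R->3, L=4; F->plug->F->R->D->L->E->refl->F->L'->F->R'->D->plug->D
Char 8 ('H'): step: R->4, L=4; H->plug->H->R->H->L->A->refl->B->L'->E->R'->C->plug->C
Char 9 ('B'): step: R->5, L=4; B->plug->B->R->D->L->E->refl->F->L'->F->R'->E->plug->E
Char 10 ('D'): step: R->6, L=4; D->plug->D->R->E->L->B->refl->A->L'->H->R'->E->plug->E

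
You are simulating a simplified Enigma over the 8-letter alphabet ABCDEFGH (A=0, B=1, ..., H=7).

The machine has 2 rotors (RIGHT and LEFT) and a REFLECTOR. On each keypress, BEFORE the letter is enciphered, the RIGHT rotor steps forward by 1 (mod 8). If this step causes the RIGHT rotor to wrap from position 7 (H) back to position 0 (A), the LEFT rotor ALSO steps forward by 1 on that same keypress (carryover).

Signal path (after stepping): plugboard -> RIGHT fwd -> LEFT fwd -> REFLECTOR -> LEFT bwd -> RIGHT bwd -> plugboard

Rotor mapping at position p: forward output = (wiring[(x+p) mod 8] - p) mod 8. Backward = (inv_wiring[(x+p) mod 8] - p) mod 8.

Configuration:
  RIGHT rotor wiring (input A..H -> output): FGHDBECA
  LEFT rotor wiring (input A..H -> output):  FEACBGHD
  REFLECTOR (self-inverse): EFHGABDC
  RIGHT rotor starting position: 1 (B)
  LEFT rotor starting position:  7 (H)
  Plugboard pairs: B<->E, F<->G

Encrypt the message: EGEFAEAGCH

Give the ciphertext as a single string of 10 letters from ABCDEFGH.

Char 1 ('E'): step: R->2, L=7; E->plug->B->R->B->L->G->refl->D->L'->E->R'->H->plug->H
Char 2 ('G'): step: R->3, L=7; G->plug->F->R->C->L->F->refl->B->L'->D->R'->G->plug->F
Char 3 ('E'): step: R->4, L=7; E->plug->B->R->A->L->E->refl->A->L'->H->R'->H->plug->H
Char 4 ('F'): step: R->5, L=7; F->plug->G->R->G->L->H->refl->C->L'->F->R'->B->plug->E
Char 5 ('A'): step: R->6, L=7; A->plug->A->R->E->L->D->refl->G->L'->B->R'->E->plug->B
Char 6 ('E'): step: R->7, L=7; E->plug->B->R->G->L->H->refl->C->L'->F->R'->G->plug->F
Char 7 ('A'): step: R->0, L->0 (L advanced); A->plug->A->R->F->L->G->refl->D->L'->H->R'->C->plug->C
Char 8 ('G'): step: R->1, L=0; G->plug->F->R->B->L->E->refl->A->L'->C->R'->C->plug->C
Char 9 ('C'): step: R->2, L=0; C->plug->C->R->H->L->D->refl->G->L'->F->R'->A->plug->A
Char 10 ('H'): step: R->3, L=0; H->plug->H->R->E->L->B->refl->F->L'->A->R'->A->plug->A

Answer: HFHEBFCCAA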